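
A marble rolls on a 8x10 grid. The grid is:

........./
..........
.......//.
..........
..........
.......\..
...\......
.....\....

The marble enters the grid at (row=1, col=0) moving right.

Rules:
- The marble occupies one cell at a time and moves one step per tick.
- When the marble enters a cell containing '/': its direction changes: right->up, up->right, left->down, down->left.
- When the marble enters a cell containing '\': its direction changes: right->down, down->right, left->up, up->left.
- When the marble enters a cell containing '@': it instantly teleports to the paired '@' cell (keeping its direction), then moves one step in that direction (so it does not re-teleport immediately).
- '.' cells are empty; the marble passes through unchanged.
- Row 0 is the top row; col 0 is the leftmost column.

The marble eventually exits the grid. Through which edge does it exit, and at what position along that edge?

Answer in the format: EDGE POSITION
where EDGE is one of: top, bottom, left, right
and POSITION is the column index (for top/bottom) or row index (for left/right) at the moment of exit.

Step 1: enter (1,0), '.' pass, move right to (1,1)
Step 2: enter (1,1), '.' pass, move right to (1,2)
Step 3: enter (1,2), '.' pass, move right to (1,3)
Step 4: enter (1,3), '.' pass, move right to (1,4)
Step 5: enter (1,4), '.' pass, move right to (1,5)
Step 6: enter (1,5), '.' pass, move right to (1,6)
Step 7: enter (1,6), '.' pass, move right to (1,7)
Step 8: enter (1,7), '.' pass, move right to (1,8)
Step 9: enter (1,8), '.' pass, move right to (1,9)
Step 10: enter (1,9), '.' pass, move right to (1,10)
Step 11: at (1,10) — EXIT via right edge, pos 1

Answer: right 1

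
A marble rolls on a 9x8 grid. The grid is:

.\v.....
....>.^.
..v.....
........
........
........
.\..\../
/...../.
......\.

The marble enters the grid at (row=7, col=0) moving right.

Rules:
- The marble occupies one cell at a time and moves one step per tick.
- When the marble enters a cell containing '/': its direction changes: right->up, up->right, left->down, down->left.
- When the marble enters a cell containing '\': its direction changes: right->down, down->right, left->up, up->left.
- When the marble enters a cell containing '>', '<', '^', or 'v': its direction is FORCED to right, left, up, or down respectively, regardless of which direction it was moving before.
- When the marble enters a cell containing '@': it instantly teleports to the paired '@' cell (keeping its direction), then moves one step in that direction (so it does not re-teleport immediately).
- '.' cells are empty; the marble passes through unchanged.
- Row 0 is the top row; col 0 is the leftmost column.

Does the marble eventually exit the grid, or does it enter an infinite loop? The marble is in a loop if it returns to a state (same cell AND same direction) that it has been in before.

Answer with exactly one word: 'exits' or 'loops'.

Answer: exits

Derivation:
Step 1: enter (7,0), '/' deflects right->up, move up to (6,0)
Step 2: enter (6,0), '.' pass, move up to (5,0)
Step 3: enter (5,0), '.' pass, move up to (4,0)
Step 4: enter (4,0), '.' pass, move up to (3,0)
Step 5: enter (3,0), '.' pass, move up to (2,0)
Step 6: enter (2,0), '.' pass, move up to (1,0)
Step 7: enter (1,0), '.' pass, move up to (0,0)
Step 8: enter (0,0), '.' pass, move up to (-1,0)
Step 9: at (-1,0) — EXIT via top edge, pos 0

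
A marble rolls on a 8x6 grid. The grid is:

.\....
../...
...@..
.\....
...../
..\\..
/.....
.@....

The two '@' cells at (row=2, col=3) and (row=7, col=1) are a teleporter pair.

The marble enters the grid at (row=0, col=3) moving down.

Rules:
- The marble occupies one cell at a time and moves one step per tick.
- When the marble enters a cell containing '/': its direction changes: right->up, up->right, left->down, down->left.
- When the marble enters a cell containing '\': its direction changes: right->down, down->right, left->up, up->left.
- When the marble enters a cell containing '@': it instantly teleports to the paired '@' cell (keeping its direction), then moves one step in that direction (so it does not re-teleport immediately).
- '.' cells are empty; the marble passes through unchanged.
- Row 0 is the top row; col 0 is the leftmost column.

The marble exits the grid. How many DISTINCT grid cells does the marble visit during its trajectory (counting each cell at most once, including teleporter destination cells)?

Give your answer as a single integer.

Step 1: enter (0,3), '.' pass, move down to (1,3)
Step 2: enter (1,3), '.' pass, move down to (2,3)
Step 3: enter (2,3), '@' teleport (2,3)->(7,1), also enter (7,1), move down to (8,1)
Step 4: at (8,1) — EXIT via bottom edge, pos 1
Distinct cells visited: 4 (path length 4)

Answer: 4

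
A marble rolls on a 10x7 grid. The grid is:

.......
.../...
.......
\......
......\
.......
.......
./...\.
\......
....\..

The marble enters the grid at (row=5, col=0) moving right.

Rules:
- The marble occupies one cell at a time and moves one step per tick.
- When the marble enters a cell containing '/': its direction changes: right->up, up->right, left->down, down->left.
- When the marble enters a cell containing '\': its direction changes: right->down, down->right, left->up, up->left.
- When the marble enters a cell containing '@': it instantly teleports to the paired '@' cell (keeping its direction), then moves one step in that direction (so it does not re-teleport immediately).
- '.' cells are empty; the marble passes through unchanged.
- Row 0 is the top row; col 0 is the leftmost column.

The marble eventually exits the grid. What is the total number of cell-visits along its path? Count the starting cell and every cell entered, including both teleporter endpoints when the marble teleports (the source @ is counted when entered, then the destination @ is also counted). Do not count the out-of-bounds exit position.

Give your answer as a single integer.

Step 1: enter (5,0), '.' pass, move right to (5,1)
Step 2: enter (5,1), '.' pass, move right to (5,2)
Step 3: enter (5,2), '.' pass, move right to (5,3)
Step 4: enter (5,3), '.' pass, move right to (5,4)
Step 5: enter (5,4), '.' pass, move right to (5,5)
Step 6: enter (5,5), '.' pass, move right to (5,6)
Step 7: enter (5,6), '.' pass, move right to (5,7)
Step 8: at (5,7) — EXIT via right edge, pos 5
Path length (cell visits): 7

Answer: 7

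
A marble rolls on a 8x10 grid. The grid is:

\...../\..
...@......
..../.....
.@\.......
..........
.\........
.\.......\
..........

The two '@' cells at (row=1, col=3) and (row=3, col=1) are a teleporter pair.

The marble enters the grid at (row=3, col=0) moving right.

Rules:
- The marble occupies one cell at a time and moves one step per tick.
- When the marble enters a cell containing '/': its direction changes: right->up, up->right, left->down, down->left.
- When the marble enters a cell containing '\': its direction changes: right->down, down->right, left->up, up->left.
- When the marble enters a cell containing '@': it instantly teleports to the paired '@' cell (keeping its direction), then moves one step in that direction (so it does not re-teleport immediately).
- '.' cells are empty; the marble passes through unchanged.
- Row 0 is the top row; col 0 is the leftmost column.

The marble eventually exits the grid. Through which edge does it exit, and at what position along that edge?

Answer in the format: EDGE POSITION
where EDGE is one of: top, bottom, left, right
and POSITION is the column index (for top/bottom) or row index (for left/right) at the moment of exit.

Answer: right 1

Derivation:
Step 1: enter (3,0), '.' pass, move right to (3,1)
Step 2: enter (3,1), '@' teleport (3,1)->(1,3), also enter (1,3), move right to (1,4)
Step 3: enter (1,4), '.' pass, move right to (1,5)
Step 4: enter (1,5), '.' pass, move right to (1,6)
Step 5: enter (1,6), '.' pass, move right to (1,7)
Step 6: enter (1,7), '.' pass, move right to (1,8)
Step 7: enter (1,8), '.' pass, move right to (1,9)
Step 8: enter (1,9), '.' pass, move right to (1,10)
Step 9: at (1,10) — EXIT via right edge, pos 1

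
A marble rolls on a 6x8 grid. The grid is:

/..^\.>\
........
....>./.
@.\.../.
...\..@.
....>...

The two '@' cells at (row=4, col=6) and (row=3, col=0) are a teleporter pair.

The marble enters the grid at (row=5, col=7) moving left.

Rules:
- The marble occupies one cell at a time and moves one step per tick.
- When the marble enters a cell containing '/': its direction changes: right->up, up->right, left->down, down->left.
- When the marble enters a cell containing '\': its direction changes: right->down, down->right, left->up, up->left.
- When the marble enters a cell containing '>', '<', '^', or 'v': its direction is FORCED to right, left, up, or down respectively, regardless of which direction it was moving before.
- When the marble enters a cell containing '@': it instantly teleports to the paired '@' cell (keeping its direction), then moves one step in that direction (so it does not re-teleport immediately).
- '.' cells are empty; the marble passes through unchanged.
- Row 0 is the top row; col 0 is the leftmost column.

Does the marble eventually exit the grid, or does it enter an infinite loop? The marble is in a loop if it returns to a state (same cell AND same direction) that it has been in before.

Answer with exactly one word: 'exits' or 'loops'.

Step 1: enter (5,7), '.' pass, move left to (5,6)
Step 2: enter (5,6), '.' pass, move left to (5,5)
Step 3: enter (5,5), '.' pass, move left to (5,4)
Step 4: enter (5,4), '>' forces left->right, move right to (5,5)
Step 5: enter (5,5), '.' pass, move right to (5,6)
Step 6: enter (5,6), '.' pass, move right to (5,7)
Step 7: enter (5,7), '.' pass, move right to (5,8)
Step 8: at (5,8) — EXIT via right edge, pos 5

Answer: exits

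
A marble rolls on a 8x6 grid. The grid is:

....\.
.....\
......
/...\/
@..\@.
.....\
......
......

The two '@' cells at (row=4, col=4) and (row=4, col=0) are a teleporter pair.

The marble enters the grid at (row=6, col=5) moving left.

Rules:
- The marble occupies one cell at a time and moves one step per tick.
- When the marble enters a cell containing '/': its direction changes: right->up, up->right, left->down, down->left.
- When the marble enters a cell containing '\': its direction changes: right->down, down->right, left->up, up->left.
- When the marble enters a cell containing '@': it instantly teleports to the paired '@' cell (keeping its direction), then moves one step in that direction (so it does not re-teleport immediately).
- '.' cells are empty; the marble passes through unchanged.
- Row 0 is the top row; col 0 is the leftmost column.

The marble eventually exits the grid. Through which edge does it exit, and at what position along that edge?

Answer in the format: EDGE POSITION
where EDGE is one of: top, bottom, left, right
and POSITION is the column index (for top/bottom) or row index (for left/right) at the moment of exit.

Answer: left 6

Derivation:
Step 1: enter (6,5), '.' pass, move left to (6,4)
Step 2: enter (6,4), '.' pass, move left to (6,3)
Step 3: enter (6,3), '.' pass, move left to (6,2)
Step 4: enter (6,2), '.' pass, move left to (6,1)
Step 5: enter (6,1), '.' pass, move left to (6,0)
Step 6: enter (6,0), '.' pass, move left to (6,-1)
Step 7: at (6,-1) — EXIT via left edge, pos 6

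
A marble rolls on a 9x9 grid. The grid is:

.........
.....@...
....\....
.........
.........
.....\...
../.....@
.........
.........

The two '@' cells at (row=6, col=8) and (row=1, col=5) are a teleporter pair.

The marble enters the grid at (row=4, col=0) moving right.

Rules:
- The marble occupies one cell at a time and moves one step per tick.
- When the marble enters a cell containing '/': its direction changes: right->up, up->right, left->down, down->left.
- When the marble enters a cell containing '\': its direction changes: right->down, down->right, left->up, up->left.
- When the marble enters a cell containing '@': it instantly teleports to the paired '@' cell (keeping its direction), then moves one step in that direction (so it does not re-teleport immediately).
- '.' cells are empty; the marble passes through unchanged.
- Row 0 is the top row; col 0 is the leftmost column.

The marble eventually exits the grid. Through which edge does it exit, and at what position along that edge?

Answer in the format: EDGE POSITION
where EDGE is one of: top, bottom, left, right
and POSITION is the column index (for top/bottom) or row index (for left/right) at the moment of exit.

Answer: right 4

Derivation:
Step 1: enter (4,0), '.' pass, move right to (4,1)
Step 2: enter (4,1), '.' pass, move right to (4,2)
Step 3: enter (4,2), '.' pass, move right to (4,3)
Step 4: enter (4,3), '.' pass, move right to (4,4)
Step 5: enter (4,4), '.' pass, move right to (4,5)
Step 6: enter (4,5), '.' pass, move right to (4,6)
Step 7: enter (4,6), '.' pass, move right to (4,7)
Step 8: enter (4,7), '.' pass, move right to (4,8)
Step 9: enter (4,8), '.' pass, move right to (4,9)
Step 10: at (4,9) — EXIT via right edge, pos 4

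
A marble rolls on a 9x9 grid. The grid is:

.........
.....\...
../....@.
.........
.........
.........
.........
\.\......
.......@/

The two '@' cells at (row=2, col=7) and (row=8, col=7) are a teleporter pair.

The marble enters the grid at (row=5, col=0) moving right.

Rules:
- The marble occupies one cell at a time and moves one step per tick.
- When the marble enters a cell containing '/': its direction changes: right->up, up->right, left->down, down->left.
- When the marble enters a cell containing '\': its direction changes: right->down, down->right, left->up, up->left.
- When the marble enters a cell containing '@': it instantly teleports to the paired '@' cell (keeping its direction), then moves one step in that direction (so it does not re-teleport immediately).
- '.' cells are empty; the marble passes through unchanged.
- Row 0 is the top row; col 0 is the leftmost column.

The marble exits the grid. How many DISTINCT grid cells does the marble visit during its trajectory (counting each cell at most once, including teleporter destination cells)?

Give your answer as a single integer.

Answer: 9

Derivation:
Step 1: enter (5,0), '.' pass, move right to (5,1)
Step 2: enter (5,1), '.' pass, move right to (5,2)
Step 3: enter (5,2), '.' pass, move right to (5,3)
Step 4: enter (5,3), '.' pass, move right to (5,4)
Step 5: enter (5,4), '.' pass, move right to (5,5)
Step 6: enter (5,5), '.' pass, move right to (5,6)
Step 7: enter (5,6), '.' pass, move right to (5,7)
Step 8: enter (5,7), '.' pass, move right to (5,8)
Step 9: enter (5,8), '.' pass, move right to (5,9)
Step 10: at (5,9) — EXIT via right edge, pos 5
Distinct cells visited: 9 (path length 9)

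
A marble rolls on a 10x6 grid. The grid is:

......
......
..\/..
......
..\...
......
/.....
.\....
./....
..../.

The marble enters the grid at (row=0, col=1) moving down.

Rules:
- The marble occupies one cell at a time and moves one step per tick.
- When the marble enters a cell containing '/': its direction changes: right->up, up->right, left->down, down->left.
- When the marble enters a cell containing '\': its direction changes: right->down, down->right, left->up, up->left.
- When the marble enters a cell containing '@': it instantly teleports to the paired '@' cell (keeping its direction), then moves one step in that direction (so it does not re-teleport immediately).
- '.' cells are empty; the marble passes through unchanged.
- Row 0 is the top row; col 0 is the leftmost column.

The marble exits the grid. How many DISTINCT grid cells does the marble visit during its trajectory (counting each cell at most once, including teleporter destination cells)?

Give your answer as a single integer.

Answer: 12

Derivation:
Step 1: enter (0,1), '.' pass, move down to (1,1)
Step 2: enter (1,1), '.' pass, move down to (2,1)
Step 3: enter (2,1), '.' pass, move down to (3,1)
Step 4: enter (3,1), '.' pass, move down to (4,1)
Step 5: enter (4,1), '.' pass, move down to (5,1)
Step 6: enter (5,1), '.' pass, move down to (6,1)
Step 7: enter (6,1), '.' pass, move down to (7,1)
Step 8: enter (7,1), '\' deflects down->right, move right to (7,2)
Step 9: enter (7,2), '.' pass, move right to (7,3)
Step 10: enter (7,3), '.' pass, move right to (7,4)
Step 11: enter (7,4), '.' pass, move right to (7,5)
Step 12: enter (7,5), '.' pass, move right to (7,6)
Step 13: at (7,6) — EXIT via right edge, pos 7
Distinct cells visited: 12 (path length 12)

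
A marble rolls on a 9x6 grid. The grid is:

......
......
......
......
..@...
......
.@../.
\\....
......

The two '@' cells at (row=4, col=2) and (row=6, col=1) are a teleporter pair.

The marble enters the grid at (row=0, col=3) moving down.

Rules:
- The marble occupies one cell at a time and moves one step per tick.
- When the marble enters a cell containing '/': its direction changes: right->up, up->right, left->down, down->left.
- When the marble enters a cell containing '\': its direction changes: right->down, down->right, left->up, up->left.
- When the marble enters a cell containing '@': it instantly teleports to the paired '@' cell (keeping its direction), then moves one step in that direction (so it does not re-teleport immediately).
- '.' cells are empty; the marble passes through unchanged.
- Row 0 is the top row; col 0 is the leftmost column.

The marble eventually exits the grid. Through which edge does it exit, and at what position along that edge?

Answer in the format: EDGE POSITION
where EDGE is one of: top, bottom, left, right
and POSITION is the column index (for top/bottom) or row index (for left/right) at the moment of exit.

Answer: bottom 3

Derivation:
Step 1: enter (0,3), '.' pass, move down to (1,3)
Step 2: enter (1,3), '.' pass, move down to (2,3)
Step 3: enter (2,3), '.' pass, move down to (3,3)
Step 4: enter (3,3), '.' pass, move down to (4,3)
Step 5: enter (4,3), '.' pass, move down to (5,3)
Step 6: enter (5,3), '.' pass, move down to (6,3)
Step 7: enter (6,3), '.' pass, move down to (7,3)
Step 8: enter (7,3), '.' pass, move down to (8,3)
Step 9: enter (8,3), '.' pass, move down to (9,3)
Step 10: at (9,3) — EXIT via bottom edge, pos 3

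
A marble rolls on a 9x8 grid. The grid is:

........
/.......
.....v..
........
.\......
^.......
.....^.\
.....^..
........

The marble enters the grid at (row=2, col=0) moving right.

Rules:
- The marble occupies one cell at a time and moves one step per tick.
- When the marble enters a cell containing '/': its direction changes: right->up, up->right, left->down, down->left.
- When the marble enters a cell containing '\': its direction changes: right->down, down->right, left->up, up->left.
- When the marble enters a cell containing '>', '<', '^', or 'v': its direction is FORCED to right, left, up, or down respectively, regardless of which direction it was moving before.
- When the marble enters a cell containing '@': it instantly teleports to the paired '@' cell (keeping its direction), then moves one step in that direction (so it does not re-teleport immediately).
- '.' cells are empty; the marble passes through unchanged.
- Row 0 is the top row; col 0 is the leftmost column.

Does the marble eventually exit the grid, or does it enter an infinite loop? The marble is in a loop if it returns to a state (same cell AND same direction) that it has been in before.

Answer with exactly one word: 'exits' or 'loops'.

Answer: loops

Derivation:
Step 1: enter (2,0), '.' pass, move right to (2,1)
Step 2: enter (2,1), '.' pass, move right to (2,2)
Step 3: enter (2,2), '.' pass, move right to (2,3)
Step 4: enter (2,3), '.' pass, move right to (2,4)
Step 5: enter (2,4), '.' pass, move right to (2,5)
Step 6: enter (2,5), 'v' forces right->down, move down to (3,5)
Step 7: enter (3,5), '.' pass, move down to (4,5)
Step 8: enter (4,5), '.' pass, move down to (5,5)
Step 9: enter (5,5), '.' pass, move down to (6,5)
Step 10: enter (6,5), '^' forces down->up, move up to (5,5)
Step 11: enter (5,5), '.' pass, move up to (4,5)
Step 12: enter (4,5), '.' pass, move up to (3,5)
Step 13: enter (3,5), '.' pass, move up to (2,5)
Step 14: enter (2,5), 'v' forces up->down, move down to (3,5)
Step 15: at (3,5) dir=down — LOOP DETECTED (seen before)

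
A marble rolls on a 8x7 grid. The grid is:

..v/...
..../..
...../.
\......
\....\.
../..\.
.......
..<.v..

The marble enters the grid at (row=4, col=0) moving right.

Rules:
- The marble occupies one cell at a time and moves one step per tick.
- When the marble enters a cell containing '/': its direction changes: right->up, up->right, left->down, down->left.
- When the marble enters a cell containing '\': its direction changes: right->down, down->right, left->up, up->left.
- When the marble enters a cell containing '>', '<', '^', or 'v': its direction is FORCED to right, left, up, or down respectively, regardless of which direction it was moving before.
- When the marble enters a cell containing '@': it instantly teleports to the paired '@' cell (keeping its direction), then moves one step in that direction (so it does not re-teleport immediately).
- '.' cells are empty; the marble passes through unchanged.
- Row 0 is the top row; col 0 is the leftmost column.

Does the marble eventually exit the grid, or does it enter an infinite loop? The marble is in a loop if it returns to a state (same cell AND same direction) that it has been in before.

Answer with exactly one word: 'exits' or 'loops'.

Step 1: enter (4,0), '\' deflects right->down, move down to (5,0)
Step 2: enter (5,0), '.' pass, move down to (6,0)
Step 3: enter (6,0), '.' pass, move down to (7,0)
Step 4: enter (7,0), '.' pass, move down to (8,0)
Step 5: at (8,0) — EXIT via bottom edge, pos 0

Answer: exits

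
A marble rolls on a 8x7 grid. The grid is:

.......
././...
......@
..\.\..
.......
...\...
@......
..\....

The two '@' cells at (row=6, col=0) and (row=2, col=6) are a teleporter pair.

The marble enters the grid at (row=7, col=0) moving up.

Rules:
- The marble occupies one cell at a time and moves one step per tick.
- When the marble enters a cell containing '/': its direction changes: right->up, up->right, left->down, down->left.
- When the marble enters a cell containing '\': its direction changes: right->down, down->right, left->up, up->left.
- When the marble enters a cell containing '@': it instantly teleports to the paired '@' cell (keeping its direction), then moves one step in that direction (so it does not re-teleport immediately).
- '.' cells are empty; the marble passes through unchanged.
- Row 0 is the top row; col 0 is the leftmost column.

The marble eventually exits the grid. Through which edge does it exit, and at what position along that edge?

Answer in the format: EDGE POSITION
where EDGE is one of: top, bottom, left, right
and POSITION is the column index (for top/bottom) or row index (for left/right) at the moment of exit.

Answer: top 6

Derivation:
Step 1: enter (7,0), '.' pass, move up to (6,0)
Step 2: enter (6,0), '@' teleport (6,0)->(2,6), also enter (2,6), move up to (1,6)
Step 3: enter (1,6), '.' pass, move up to (0,6)
Step 4: enter (0,6), '.' pass, move up to (-1,6)
Step 5: at (-1,6) — EXIT via top edge, pos 6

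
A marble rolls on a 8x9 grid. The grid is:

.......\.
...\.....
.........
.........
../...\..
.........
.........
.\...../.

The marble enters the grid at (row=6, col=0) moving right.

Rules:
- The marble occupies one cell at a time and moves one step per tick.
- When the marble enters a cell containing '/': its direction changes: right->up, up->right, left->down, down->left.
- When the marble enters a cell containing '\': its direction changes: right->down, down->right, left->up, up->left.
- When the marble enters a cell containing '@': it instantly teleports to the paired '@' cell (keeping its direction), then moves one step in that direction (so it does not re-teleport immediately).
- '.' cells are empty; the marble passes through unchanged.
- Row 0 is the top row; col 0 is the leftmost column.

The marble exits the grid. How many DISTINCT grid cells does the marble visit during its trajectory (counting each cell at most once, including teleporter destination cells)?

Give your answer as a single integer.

Answer: 9

Derivation:
Step 1: enter (6,0), '.' pass, move right to (6,1)
Step 2: enter (6,1), '.' pass, move right to (6,2)
Step 3: enter (6,2), '.' pass, move right to (6,3)
Step 4: enter (6,3), '.' pass, move right to (6,4)
Step 5: enter (6,4), '.' pass, move right to (6,5)
Step 6: enter (6,5), '.' pass, move right to (6,6)
Step 7: enter (6,6), '.' pass, move right to (6,7)
Step 8: enter (6,7), '.' pass, move right to (6,8)
Step 9: enter (6,8), '.' pass, move right to (6,9)
Step 10: at (6,9) — EXIT via right edge, pos 6
Distinct cells visited: 9 (path length 9)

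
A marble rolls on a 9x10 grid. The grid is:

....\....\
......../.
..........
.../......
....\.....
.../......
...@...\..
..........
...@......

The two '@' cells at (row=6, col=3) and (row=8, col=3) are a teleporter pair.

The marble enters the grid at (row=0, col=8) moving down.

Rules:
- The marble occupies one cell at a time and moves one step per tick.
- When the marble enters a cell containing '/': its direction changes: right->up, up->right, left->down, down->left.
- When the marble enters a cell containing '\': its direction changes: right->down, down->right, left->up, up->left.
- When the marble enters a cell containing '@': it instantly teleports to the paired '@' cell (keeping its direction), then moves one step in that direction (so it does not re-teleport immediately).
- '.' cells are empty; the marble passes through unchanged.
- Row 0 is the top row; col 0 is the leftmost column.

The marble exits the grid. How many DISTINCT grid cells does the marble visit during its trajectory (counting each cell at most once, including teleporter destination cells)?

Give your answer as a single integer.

Answer: 10

Derivation:
Step 1: enter (0,8), '.' pass, move down to (1,8)
Step 2: enter (1,8), '/' deflects down->left, move left to (1,7)
Step 3: enter (1,7), '.' pass, move left to (1,6)
Step 4: enter (1,6), '.' pass, move left to (1,5)
Step 5: enter (1,5), '.' pass, move left to (1,4)
Step 6: enter (1,4), '.' pass, move left to (1,3)
Step 7: enter (1,3), '.' pass, move left to (1,2)
Step 8: enter (1,2), '.' pass, move left to (1,1)
Step 9: enter (1,1), '.' pass, move left to (1,0)
Step 10: enter (1,0), '.' pass, move left to (1,-1)
Step 11: at (1,-1) — EXIT via left edge, pos 1
Distinct cells visited: 10 (path length 10)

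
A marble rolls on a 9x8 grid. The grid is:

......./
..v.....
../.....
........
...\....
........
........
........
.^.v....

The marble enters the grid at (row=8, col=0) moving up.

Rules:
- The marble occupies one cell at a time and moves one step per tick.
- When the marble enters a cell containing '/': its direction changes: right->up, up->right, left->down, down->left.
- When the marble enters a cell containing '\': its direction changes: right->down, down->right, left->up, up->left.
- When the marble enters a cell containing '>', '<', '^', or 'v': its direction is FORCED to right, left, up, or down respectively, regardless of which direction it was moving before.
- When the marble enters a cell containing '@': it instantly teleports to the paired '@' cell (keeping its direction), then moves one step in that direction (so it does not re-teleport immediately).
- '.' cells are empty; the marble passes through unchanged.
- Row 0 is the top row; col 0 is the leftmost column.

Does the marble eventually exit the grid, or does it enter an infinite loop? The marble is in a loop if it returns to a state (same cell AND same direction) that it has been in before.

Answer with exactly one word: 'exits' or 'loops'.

Step 1: enter (8,0), '.' pass, move up to (7,0)
Step 2: enter (7,0), '.' pass, move up to (6,0)
Step 3: enter (6,0), '.' pass, move up to (5,0)
Step 4: enter (5,0), '.' pass, move up to (4,0)
Step 5: enter (4,0), '.' pass, move up to (3,0)
Step 6: enter (3,0), '.' pass, move up to (2,0)
Step 7: enter (2,0), '.' pass, move up to (1,0)
Step 8: enter (1,0), '.' pass, move up to (0,0)
Step 9: enter (0,0), '.' pass, move up to (-1,0)
Step 10: at (-1,0) — EXIT via top edge, pos 0

Answer: exits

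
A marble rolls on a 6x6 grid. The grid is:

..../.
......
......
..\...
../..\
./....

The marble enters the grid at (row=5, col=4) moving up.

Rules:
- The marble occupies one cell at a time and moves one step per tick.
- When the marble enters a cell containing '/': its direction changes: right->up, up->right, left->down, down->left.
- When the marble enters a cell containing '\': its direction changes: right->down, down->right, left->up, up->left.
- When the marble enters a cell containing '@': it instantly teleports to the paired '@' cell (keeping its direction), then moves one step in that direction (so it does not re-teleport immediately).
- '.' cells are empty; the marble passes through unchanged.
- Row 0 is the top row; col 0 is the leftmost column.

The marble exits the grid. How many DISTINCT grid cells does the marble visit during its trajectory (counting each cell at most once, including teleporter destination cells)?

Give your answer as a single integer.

Answer: 7

Derivation:
Step 1: enter (5,4), '.' pass, move up to (4,4)
Step 2: enter (4,4), '.' pass, move up to (3,4)
Step 3: enter (3,4), '.' pass, move up to (2,4)
Step 4: enter (2,4), '.' pass, move up to (1,4)
Step 5: enter (1,4), '.' pass, move up to (0,4)
Step 6: enter (0,4), '/' deflects up->right, move right to (0,5)
Step 7: enter (0,5), '.' pass, move right to (0,6)
Step 8: at (0,6) — EXIT via right edge, pos 0
Distinct cells visited: 7 (path length 7)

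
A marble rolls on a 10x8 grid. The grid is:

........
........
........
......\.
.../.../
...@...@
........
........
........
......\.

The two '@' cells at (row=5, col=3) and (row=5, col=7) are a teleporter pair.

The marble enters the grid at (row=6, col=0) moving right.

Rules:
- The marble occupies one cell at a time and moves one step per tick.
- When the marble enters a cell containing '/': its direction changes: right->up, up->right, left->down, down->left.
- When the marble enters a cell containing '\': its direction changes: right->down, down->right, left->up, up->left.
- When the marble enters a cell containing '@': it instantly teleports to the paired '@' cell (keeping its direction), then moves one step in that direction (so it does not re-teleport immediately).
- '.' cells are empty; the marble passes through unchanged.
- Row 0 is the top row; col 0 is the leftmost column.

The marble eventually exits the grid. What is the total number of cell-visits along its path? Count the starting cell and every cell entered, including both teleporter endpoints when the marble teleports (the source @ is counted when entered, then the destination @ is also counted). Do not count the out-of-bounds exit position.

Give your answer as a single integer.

Step 1: enter (6,0), '.' pass, move right to (6,1)
Step 2: enter (6,1), '.' pass, move right to (6,2)
Step 3: enter (6,2), '.' pass, move right to (6,3)
Step 4: enter (6,3), '.' pass, move right to (6,4)
Step 5: enter (6,4), '.' pass, move right to (6,5)
Step 6: enter (6,5), '.' pass, move right to (6,6)
Step 7: enter (6,6), '.' pass, move right to (6,7)
Step 8: enter (6,7), '.' pass, move right to (6,8)
Step 9: at (6,8) — EXIT via right edge, pos 6
Path length (cell visits): 8

Answer: 8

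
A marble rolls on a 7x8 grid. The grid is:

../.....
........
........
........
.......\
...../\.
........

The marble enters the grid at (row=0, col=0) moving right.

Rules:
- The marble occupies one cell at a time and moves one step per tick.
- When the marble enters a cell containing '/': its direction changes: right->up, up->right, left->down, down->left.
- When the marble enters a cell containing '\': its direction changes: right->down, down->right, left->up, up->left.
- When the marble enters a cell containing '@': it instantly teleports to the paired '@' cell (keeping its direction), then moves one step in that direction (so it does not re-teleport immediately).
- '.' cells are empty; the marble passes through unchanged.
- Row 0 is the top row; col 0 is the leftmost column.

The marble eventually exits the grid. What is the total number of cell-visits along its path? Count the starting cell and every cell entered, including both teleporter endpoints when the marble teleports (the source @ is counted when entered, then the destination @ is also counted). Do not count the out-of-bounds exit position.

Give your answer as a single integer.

Answer: 3

Derivation:
Step 1: enter (0,0), '.' pass, move right to (0,1)
Step 2: enter (0,1), '.' pass, move right to (0,2)
Step 3: enter (0,2), '/' deflects right->up, move up to (-1,2)
Step 4: at (-1,2) — EXIT via top edge, pos 2
Path length (cell visits): 3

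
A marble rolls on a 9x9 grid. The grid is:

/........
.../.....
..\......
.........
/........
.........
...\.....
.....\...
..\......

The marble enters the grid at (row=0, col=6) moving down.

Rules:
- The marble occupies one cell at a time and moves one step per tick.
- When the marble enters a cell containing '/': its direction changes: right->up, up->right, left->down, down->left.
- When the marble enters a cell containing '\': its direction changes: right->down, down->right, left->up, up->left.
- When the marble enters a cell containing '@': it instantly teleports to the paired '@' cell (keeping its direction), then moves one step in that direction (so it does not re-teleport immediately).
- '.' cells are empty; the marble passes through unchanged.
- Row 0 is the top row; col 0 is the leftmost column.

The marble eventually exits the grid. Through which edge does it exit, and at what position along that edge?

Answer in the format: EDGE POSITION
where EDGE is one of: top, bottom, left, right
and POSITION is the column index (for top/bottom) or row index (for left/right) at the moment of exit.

Step 1: enter (0,6), '.' pass, move down to (1,6)
Step 2: enter (1,6), '.' pass, move down to (2,6)
Step 3: enter (2,6), '.' pass, move down to (3,6)
Step 4: enter (3,6), '.' pass, move down to (4,6)
Step 5: enter (4,6), '.' pass, move down to (5,6)
Step 6: enter (5,6), '.' pass, move down to (6,6)
Step 7: enter (6,6), '.' pass, move down to (7,6)
Step 8: enter (7,6), '.' pass, move down to (8,6)
Step 9: enter (8,6), '.' pass, move down to (9,6)
Step 10: at (9,6) — EXIT via bottom edge, pos 6

Answer: bottom 6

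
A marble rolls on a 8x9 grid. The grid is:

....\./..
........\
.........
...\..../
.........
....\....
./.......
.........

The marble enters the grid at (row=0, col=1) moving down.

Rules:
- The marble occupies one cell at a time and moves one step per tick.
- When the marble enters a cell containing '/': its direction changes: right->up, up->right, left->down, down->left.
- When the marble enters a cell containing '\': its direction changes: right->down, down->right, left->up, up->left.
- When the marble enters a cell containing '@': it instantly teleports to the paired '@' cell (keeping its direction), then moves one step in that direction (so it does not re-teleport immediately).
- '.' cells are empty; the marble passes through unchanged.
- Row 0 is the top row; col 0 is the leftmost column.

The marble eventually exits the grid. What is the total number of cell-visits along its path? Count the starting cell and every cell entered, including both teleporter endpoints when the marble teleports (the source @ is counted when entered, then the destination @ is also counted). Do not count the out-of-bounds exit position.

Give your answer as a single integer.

Answer: 8

Derivation:
Step 1: enter (0,1), '.' pass, move down to (1,1)
Step 2: enter (1,1), '.' pass, move down to (2,1)
Step 3: enter (2,1), '.' pass, move down to (3,1)
Step 4: enter (3,1), '.' pass, move down to (4,1)
Step 5: enter (4,1), '.' pass, move down to (5,1)
Step 6: enter (5,1), '.' pass, move down to (6,1)
Step 7: enter (6,1), '/' deflects down->left, move left to (6,0)
Step 8: enter (6,0), '.' pass, move left to (6,-1)
Step 9: at (6,-1) — EXIT via left edge, pos 6
Path length (cell visits): 8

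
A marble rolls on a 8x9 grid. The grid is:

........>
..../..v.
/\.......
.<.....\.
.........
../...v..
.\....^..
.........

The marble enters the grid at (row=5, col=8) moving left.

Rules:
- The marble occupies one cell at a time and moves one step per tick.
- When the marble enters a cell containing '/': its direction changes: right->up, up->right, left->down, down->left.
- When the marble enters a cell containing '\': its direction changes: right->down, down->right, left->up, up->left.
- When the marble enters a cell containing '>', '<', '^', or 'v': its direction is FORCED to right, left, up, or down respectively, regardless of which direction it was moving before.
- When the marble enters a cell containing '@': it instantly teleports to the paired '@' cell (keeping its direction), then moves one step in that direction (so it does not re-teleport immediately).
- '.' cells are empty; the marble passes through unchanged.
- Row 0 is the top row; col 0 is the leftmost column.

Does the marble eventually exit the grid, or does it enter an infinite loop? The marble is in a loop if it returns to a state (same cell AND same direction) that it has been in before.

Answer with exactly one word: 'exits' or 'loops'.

Step 1: enter (5,8), '.' pass, move left to (5,7)
Step 2: enter (5,7), '.' pass, move left to (5,6)
Step 3: enter (5,6), 'v' forces left->down, move down to (6,6)
Step 4: enter (6,6), '^' forces down->up, move up to (5,6)
Step 5: enter (5,6), 'v' forces up->down, move down to (6,6)
Step 6: at (6,6) dir=down — LOOP DETECTED (seen before)

Answer: loops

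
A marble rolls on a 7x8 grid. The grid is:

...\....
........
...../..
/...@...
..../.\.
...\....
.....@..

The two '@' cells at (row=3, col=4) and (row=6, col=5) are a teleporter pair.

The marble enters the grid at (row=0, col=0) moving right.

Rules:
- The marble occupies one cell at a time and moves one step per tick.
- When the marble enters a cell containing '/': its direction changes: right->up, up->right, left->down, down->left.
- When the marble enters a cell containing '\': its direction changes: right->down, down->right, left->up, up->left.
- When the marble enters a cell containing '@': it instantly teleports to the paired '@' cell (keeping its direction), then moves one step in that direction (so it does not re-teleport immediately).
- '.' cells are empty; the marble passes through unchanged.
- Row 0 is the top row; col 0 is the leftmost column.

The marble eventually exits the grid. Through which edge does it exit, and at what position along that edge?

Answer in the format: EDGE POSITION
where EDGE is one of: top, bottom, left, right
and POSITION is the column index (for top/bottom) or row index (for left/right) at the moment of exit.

Answer: right 5

Derivation:
Step 1: enter (0,0), '.' pass, move right to (0,1)
Step 2: enter (0,1), '.' pass, move right to (0,2)
Step 3: enter (0,2), '.' pass, move right to (0,3)
Step 4: enter (0,3), '\' deflects right->down, move down to (1,3)
Step 5: enter (1,3), '.' pass, move down to (2,3)
Step 6: enter (2,3), '.' pass, move down to (3,3)
Step 7: enter (3,3), '.' pass, move down to (4,3)
Step 8: enter (4,3), '.' pass, move down to (5,3)
Step 9: enter (5,3), '\' deflects down->right, move right to (5,4)
Step 10: enter (5,4), '.' pass, move right to (5,5)
Step 11: enter (5,5), '.' pass, move right to (5,6)
Step 12: enter (5,6), '.' pass, move right to (5,7)
Step 13: enter (5,7), '.' pass, move right to (5,8)
Step 14: at (5,8) — EXIT via right edge, pos 5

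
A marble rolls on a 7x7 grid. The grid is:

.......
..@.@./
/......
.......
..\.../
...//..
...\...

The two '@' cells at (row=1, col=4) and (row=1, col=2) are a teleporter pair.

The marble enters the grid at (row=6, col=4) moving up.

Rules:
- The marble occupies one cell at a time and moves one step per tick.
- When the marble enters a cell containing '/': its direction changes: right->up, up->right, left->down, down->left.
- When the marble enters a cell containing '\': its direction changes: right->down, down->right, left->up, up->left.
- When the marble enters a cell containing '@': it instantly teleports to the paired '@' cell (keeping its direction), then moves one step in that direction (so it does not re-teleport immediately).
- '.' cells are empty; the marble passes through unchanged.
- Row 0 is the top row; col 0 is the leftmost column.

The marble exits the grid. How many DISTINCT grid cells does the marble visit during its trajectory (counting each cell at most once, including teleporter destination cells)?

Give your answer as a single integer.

Answer: 4

Derivation:
Step 1: enter (6,4), '.' pass, move up to (5,4)
Step 2: enter (5,4), '/' deflects up->right, move right to (5,5)
Step 3: enter (5,5), '.' pass, move right to (5,6)
Step 4: enter (5,6), '.' pass, move right to (5,7)
Step 5: at (5,7) — EXIT via right edge, pos 5
Distinct cells visited: 4 (path length 4)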